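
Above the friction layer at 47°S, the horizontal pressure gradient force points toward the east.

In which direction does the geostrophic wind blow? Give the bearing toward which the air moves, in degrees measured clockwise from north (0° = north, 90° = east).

000°

The pressure-gradient force points toward the east (bearing 090°).
Geostrophic balance: in the Southern Hemisphere the Coriolis force deflects motion to the left, so the geostrophic wind blows 90° to the left of the pressure-gradient force (low pressure on the right).
Rotating 090° by 90° counterclockwise gives 000° — the wind blows toward the north.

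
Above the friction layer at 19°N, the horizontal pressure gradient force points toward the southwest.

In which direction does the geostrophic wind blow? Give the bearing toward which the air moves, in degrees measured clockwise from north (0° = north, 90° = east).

315°

The pressure-gradient force points toward the southwest (bearing 225°).
Geostrophic balance: in the Northern Hemisphere the Coriolis force deflects motion to the right, so the geostrophic wind blows 90° to the right of the pressure-gradient force (low pressure on the left).
Rotating 225° by 90° clockwise gives 315° — the wind blows toward the northwest.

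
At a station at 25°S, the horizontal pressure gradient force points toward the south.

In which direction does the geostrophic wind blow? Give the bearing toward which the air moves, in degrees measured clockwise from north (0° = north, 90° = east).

The pressure-gradient force points toward the south (bearing 180°).
Geostrophic balance: in the Southern Hemisphere the Coriolis force deflects motion to the left, so the geostrophic wind blows 90° to the left of the pressure-gradient force (low pressure on the right).
Rotating 180° by 90° counterclockwise gives 090° — the wind blows toward the east.

090°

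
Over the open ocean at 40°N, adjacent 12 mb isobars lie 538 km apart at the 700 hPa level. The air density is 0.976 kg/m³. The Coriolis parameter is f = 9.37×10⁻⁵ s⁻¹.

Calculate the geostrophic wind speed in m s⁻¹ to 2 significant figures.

24 m s⁻¹

Pressure gradient: |∂P/∂n| = 1200 Pa / 538000 m = 2.23×10⁻³ Pa/m
Geostrophic balance (pressure-gradient force = Coriolis force):
V_g = (1/(fρ)) |∂P/∂n| = 2.23×10⁻³ / (9.37×10⁻⁵ × 0.976) = 24.4 m/s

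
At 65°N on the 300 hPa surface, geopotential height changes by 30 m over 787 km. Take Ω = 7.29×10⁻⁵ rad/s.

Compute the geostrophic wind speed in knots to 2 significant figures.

5.5 knots

Coriolis parameter at 65°N:
f = 2Ω sin φ = 2 × 7.29×10⁻⁵ × sin 65° = 1.32×10⁻⁴ s⁻¹
Height gradient: |∂Z/∂n| = 30 m / 787000 m = 3.81×10⁻⁵
On a pressure surface, geostrophic balance gives V_g = (g/f)|∂Z/∂n|:
V_g = 9.81 × 3.81×10⁻⁵ / 1.32×10⁻⁴ = 2.83 m/s
Converting: 2.83 m/s × 1.944 = 5.5 knots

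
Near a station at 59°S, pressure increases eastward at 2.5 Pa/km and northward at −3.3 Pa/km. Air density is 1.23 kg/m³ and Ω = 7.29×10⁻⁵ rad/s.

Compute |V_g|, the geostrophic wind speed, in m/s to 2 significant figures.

27 m/s

Coriolis parameter at 59°S:
f = 2Ω sin φ = 2 × 7.29×10⁻⁵ × sin 59° = 1.25×10⁻⁴ s⁻¹
In the Southern Hemisphere f is negative: f = −1.25×10⁻⁴ s⁻¹.
Component geostrophic relations (x east, y north):
u_g = −(1/(fρ)) ∂P/∂y,  v_g = (1/(fρ)) ∂P/∂x
u_g = −(−3.3×10⁻³)/(−1.25×10⁻⁴ × 1.23) = −21.5 m/s;  v_g = (2.5×10⁻³)/(−1.25×10⁻⁴ × 1.23) = −16.3 m/s
|V_g| = √(u_g² + v_g²) = 26.9 m/s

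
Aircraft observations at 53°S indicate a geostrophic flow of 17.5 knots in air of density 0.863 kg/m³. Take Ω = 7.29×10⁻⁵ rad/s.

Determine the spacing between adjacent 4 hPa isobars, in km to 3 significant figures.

442 km

Coriolis parameter at 53°S:
f = 2Ω sin φ = 2 × 7.29×10⁻⁵ × sin 53° = 1.16×10⁻⁴ s⁻¹
Wind speed in SI: 17.5 knots = 9.00 m/s
Geostrophic balance rearranged: |∂P/∂n| = f ρ V_g
|∂P/∂n| = 1.16×10⁻⁴ × 0.863 × 9.00 = 9.05×10⁻⁴ Pa/m
Isobar spacing: Δn = ΔP/|∂P/∂n| = 400 Pa / 9.05×10⁻⁴ Pa/m = 442147 m ≈ 442 km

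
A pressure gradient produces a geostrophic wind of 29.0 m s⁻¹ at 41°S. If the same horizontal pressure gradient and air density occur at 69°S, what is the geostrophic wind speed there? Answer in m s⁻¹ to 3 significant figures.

20.4 m s⁻¹

With the same pressure gradient and density, V_g ∝ 1/f ∝ 1/sin φ.
V₂ = V₁ · sin φ₁ / sin φ₂ = 29.0 × sin 41° / sin 69°
V₂ = 29.0 × 0.6561/0.9336 = 20.4 m s⁻¹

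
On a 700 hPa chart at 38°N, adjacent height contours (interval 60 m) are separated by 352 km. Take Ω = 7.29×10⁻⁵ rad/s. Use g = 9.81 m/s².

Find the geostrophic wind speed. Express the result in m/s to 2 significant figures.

19 m/s

Coriolis parameter at 38°N:
f = 2Ω sin φ = 2 × 7.29×10⁻⁵ × sin 38° = 8.98×10⁻⁵ s⁻¹
Height gradient: |∂Z/∂n| = 60 m / 352000 m = 1.70×10⁻⁴
On a pressure surface, geostrophic balance gives V_g = (g/f)|∂Z/∂n|:
V_g = 9.81 × 1.70×10⁻⁴ / 8.98×10⁻⁵ = 18.6 m/s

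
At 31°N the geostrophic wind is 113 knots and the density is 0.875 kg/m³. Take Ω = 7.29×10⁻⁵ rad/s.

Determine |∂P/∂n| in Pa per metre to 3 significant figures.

3.82×10⁻³ Pa/m

Coriolis parameter at 31°N:
f = 2Ω sin φ = 2 × 7.29×10⁻⁵ × sin 31° = 7.51×10⁻⁵ s⁻¹
Wind speed in SI: 113 knots = 58.1 m/s
Geostrophic balance rearranged: |∂P/∂n| = f ρ V_g
|∂P/∂n| = 7.51×10⁻⁵ × 0.875 × 58.1 = 3.82×10⁻³ Pa/m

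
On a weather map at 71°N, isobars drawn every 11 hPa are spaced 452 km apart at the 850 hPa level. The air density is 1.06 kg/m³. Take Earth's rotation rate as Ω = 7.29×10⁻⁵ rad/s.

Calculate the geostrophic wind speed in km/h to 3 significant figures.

60.0 km/h

Coriolis parameter at 71°N:
f = 2Ω sin φ = 2 × 7.29×10⁻⁵ × sin 71° = 1.38×10⁻⁴ s⁻¹
Pressure gradient: |∂P/∂n| = 1100 Pa / 452000 m = 2.43×10⁻³ Pa/m
Geostrophic balance (pressure-gradient force = Coriolis force):
V_g = (1/(fρ)) |∂P/∂n| = 2.43×10⁻³ / (1.38×10⁻⁴ × 1.06) = 16.7 m/s
Converting: 16.7 m/s × 3.6 = 60.0 km/h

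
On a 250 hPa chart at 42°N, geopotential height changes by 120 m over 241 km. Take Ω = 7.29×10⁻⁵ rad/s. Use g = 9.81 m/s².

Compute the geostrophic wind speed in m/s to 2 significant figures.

50 m/s

Coriolis parameter at 42°N:
f = 2Ω sin φ = 2 × 7.29×10⁻⁵ × sin 42° = 9.76×10⁻⁵ s⁻¹
Height gradient: |∂Z/∂n| = 120 m / 241000 m = 4.98×10⁻⁴
On a pressure surface, geostrophic balance gives V_g = (g/f)|∂Z/∂n|:
V_g = 9.81 × 4.98×10⁻⁴ / 9.76×10⁻⁵ = 50.1 m/s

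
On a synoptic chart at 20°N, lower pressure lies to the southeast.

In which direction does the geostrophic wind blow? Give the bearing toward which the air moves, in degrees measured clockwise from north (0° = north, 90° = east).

225°

The pressure-gradient force points toward the southeast (bearing 135°).
Geostrophic balance: in the Northern Hemisphere the Coriolis force deflects motion to the right, so the geostrophic wind blows 90° to the right of the pressure-gradient force (low pressure on the left).
Rotating 135° by 90° clockwise gives 225° — the wind blows toward the southwest.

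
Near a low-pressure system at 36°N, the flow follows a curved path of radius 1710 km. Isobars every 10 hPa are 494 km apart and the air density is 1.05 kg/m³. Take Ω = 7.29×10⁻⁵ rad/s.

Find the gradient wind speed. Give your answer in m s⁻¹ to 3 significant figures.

19.8 m s⁻¹

Coriolis parameter at 36°N:
f = 2Ω sin φ = 2 × 7.29×10⁻⁵ × sin 36° = 8.57×10⁻⁵ s⁻¹
Pressure gradient: |∂P/∂n| = 1000 Pa / 494000 m = 2.02×10⁻³ Pa/m
Geostrophic speed: V_g = |∂P/∂n|/(fρ) = 2.02×10⁻³/(8.57×10⁻⁵ × 1.05) = 22.5 m/s
Around a low, centrifugal force acts outward with Coriolis, so pressure-gradient force balances both:
(1/ρ)|∂P/∂n| = fV + V²/R  →  V² + fR·V − fR·V_g = 0
With fR = 8.57×10⁻⁵ × 1710×10³ m = 147 m/s:
V = [−fR + √((fR)² + 4 fR V_g)]/2 = [−147 + √(147² + 4×147×22.5)]/2 = 19.8 m/s
Subgeostrophic (V < V_g = 22.5 m/s), as expected around a low.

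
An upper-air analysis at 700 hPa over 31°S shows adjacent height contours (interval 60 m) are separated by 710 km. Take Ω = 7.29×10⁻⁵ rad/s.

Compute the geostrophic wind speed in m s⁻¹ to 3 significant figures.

Coriolis parameter at 31°S:
f = 2Ω sin φ = 2 × 7.29×10⁻⁵ × sin 31° = 7.51×10⁻⁵ s⁻¹
Height gradient: |∂Z/∂n| = 60 m / 710000 m = 8.45×10⁻⁵
On a pressure surface, geostrophic balance gives V_g = (g/f)|∂Z/∂n|:
V_g = 9.81 × 8.45×10⁻⁵ / 7.51×10⁻⁵ = 11.0 m/s

11.0 m s⁻¹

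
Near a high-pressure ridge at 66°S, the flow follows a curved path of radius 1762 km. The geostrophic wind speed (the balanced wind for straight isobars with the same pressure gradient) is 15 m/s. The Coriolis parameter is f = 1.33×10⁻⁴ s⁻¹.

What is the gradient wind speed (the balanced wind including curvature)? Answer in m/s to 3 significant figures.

Around a high, pressure-gradient force acts outward with centrifugal, so Coriolis balances both:
fV = (1/ρ)|∂P/∂n| + V²/R  →  V² − fR·V + fR·V_g = 0
With fR = 1.33×10⁻⁴ × 1762×10³ m = 234 m/s:
V = [fR − √((fR)² − 4 fR V_g)]/2 = [234 − √(234² − 4×234×15)]/2 = 16.1 m/s
Supergeostrophic (V > V_g = 15 m/s), as expected around a high.

16.1 m/s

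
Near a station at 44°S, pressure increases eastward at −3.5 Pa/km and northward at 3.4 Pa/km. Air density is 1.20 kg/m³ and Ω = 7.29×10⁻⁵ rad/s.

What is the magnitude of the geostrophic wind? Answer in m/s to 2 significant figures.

Coriolis parameter at 44°S:
f = 2Ω sin φ = 2 × 7.29×10⁻⁵ × sin 44° = 1.01×10⁻⁴ s⁻¹
In the Southern Hemisphere f is negative: f = −1.01×10⁻⁴ s⁻¹.
Component geostrophic relations (x east, y north):
u_g = −(1/(fρ)) ∂P/∂y,  v_g = (1/(fρ)) ∂P/∂x
u_g = −(3.4×10⁻³)/(−1.01×10⁻⁴ × 1.20) = 28.0 m/s;  v_g = (−3.5×10⁻³)/(−1.01×10⁻⁴ × 1.20) = 28.8 m/s
|V_g| = √(u_g² + v_g²) = 40.1 m/s

40 m/s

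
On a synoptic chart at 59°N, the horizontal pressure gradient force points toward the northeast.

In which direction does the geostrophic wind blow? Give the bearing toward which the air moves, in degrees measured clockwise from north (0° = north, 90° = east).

The pressure-gradient force points toward the northeast (bearing 045°).
Geostrophic balance: in the Northern Hemisphere the Coriolis force deflects motion to the right, so the geostrophic wind blows 90° to the right of the pressure-gradient force (low pressure on the left).
Rotating 045° by 90° clockwise gives 135° — the wind blows toward the southeast.

135°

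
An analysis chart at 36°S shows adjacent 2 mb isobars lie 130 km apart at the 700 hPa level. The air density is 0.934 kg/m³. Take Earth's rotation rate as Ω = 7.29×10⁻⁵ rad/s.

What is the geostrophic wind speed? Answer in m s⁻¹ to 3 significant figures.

19.2 m s⁻¹

Coriolis parameter at 36°S:
f = 2Ω sin φ = 2 × 7.29×10⁻⁵ × sin 36° = 8.57×10⁻⁵ s⁻¹
Pressure gradient: |∂P/∂n| = 200 Pa / 130000 m = 1.54×10⁻³ Pa/m
Geostrophic balance (pressure-gradient force = Coriolis force):
V_g = (1/(fρ)) |∂P/∂n| = 1.54×10⁻³ / (8.57×10⁻⁵ × 0.934) = 19.2 m/s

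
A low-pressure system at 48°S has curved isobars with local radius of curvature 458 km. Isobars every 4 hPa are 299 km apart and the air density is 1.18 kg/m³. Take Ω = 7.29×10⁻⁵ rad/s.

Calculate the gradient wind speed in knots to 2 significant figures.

Coriolis parameter at 48°S:
f = 2Ω sin φ = 2 × 7.29×10⁻⁵ × sin 48° = 1.08×10⁻⁴ s⁻¹
Pressure gradient: |∂P/∂n| = 400 Pa / 299000 m = 1.34×10⁻³ Pa/m
Geostrophic speed: V_g = |∂P/∂n|/(fρ) = 1.34×10⁻³/(1.08×10⁻⁴ × 1.18) = 10.5 m/s
Around a low, centrifugal force acts outward with Coriolis, so pressure-gradient force balances both:
(1/ρ)|∂P/∂n| = fV + V²/R  →  V² + fR·V − fR·V_g = 0
With fR = 1.08×10⁻⁴ × 458×10³ m = 49.6 m/s:
V = [−fR + √((fR)² + 4 fR V_g)]/2 = [−49.6 + √(49.6² + 4×49.6×10.5)]/2 = 8.88 m/s
Subgeostrophic (V < V_g = 10.5 m/s), as expected around a low.
Converting: 8.88 m/s × 1.944 = 17 knots

17 knots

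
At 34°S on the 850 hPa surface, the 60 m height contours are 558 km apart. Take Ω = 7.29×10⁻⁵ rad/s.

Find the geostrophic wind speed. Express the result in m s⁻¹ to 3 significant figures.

12.9 m s⁻¹

Coriolis parameter at 34°S:
f = 2Ω sin φ = 2 × 7.29×10⁻⁵ × sin 34° = 8.15×10⁻⁵ s⁻¹
Height gradient: |∂Z/∂n| = 60 m / 558000 m = 1.08×10⁻⁴
On a pressure surface, geostrophic balance gives V_g = (g/f)|∂Z/∂n|:
V_g = 9.81 × 1.08×10⁻⁴ / 8.15×10⁻⁵ = 12.9 m/s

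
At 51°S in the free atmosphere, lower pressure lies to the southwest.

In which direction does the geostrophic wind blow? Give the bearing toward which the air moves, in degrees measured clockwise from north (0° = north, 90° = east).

The pressure-gradient force points toward the southwest (bearing 225°).
Geostrophic balance: in the Southern Hemisphere the Coriolis force deflects motion to the left, so the geostrophic wind blows 90° to the left of the pressure-gradient force (low pressure on the right).
Rotating 225° by 90° counterclockwise gives 135° — the wind blows toward the southeast.

135°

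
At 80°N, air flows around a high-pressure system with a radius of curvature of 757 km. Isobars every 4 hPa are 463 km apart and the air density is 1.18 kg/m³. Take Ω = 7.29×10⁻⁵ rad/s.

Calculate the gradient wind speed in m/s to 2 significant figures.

5.4 m/s

Coriolis parameter at 80°N:
f = 2Ω sin φ = 2 × 7.29×10⁻⁵ × sin 80° = 1.44×10⁻⁴ s⁻¹
Pressure gradient: |∂P/∂n| = 400 Pa / 463000 m = 8.64×10⁻⁴ Pa/m
Geostrophic speed: V_g = |∂P/∂n|/(fρ) = 8.64×10⁻⁴/(1.44×10⁻⁴ × 1.18) = 5.10 m/s
Around a high, pressure-gradient force acts outward with centrifugal, so Coriolis balances both:
fV = (1/ρ)|∂P/∂n| + V²/R  →  V² − fR·V + fR·V_g = 0
With fR = 1.44×10⁻⁴ × 757×10³ m = 109 m/s:
V = [fR − √((fR)² − 4 fR V_g)]/2 = [109 − √(109² − 4×109×5.1)]/2 = 5.36 m/s
Supergeostrophic (V > V_g = 5.1 m/s), as expected around a high.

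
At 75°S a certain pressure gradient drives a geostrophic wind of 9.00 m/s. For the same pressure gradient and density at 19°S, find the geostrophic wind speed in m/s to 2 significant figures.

With the same pressure gradient and density, V_g ∝ 1/f ∝ 1/sin φ.
V₂ = V₁ · sin φ₁ / sin φ₂ = 9.00 × sin 75° / sin 19°
V₂ = 9.00 × 0.9659/0.3256 = 27 m/s

27 m/s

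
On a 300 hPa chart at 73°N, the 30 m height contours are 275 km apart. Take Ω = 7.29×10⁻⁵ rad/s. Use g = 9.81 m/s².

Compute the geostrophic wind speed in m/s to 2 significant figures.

7.7 m/s

Coriolis parameter at 73°N:
f = 2Ω sin φ = 2 × 7.29×10⁻⁵ × sin 73° = 1.39×10⁻⁴ s⁻¹
Height gradient: |∂Z/∂n| = 30 m / 275000 m = 1.09×10⁻⁴
On a pressure surface, geostrophic balance gives V_g = (g/f)|∂Z/∂n|:
V_g = 9.81 × 1.09×10⁻⁴ / 1.39×10⁻⁴ = 7.68 m/s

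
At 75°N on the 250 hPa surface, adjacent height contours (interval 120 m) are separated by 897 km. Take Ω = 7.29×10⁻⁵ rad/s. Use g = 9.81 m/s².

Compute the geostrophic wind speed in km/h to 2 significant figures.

Coriolis parameter at 75°N:
f = 2Ω sin φ = 2 × 7.29×10⁻⁵ × sin 75° = 1.41×10⁻⁴ s⁻¹
Height gradient: |∂Z/∂n| = 120 m / 897000 m = 1.34×10⁻⁴
On a pressure surface, geostrophic balance gives V_g = (g/f)|∂Z/∂n|:
V_g = 9.81 × 1.34×10⁻⁴ / 1.41×10⁻⁴ = 9.32 m/s
Converting: 9.32 m/s × 3.6 = 34 km/h

34 km/h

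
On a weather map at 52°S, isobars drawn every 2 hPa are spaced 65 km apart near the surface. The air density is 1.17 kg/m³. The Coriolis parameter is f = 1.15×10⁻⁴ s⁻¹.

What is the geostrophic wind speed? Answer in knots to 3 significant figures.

44.5 knots

Pressure gradient: |∂P/∂n| = 200 Pa / 65000 m = 3.08×10⁻³ Pa/m
Geostrophic balance (pressure-gradient force = Coriolis force):
V_g = (1/(fρ)) |∂P/∂n| = 3.08×10⁻³ / (1.15×10⁻⁴ × 1.17) = 22.9 m/s
Converting: 22.9 m/s × 1.944 = 44.5 knots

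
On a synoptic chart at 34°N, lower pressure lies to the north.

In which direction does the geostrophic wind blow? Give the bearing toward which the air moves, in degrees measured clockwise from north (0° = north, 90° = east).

090°

The pressure-gradient force points toward the north (bearing 000°).
Geostrophic balance: in the Northern Hemisphere the Coriolis force deflects motion to the right, so the geostrophic wind blows 90° to the right of the pressure-gradient force (low pressure on the left).
Rotating 000° by 90° clockwise gives 090° — the wind blows toward the east.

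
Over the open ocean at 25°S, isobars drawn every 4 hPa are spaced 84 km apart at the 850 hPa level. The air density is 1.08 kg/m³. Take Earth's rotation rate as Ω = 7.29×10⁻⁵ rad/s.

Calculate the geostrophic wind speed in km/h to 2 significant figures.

260 km/h

Coriolis parameter at 25°S:
f = 2Ω sin φ = 2 × 7.29×10⁻⁵ × sin 25° = 6.16×10⁻⁵ s⁻¹
Pressure gradient: |∂P/∂n| = 400 Pa / 84000 m = 4.76×10⁻³ Pa/m
Geostrophic balance (pressure-gradient force = Coriolis force):
V_g = (1/(fρ)) |∂P/∂n| = 4.76×10⁻³ / (6.16×10⁻⁵ × 1.08) = 71.6 m/s
Converting: 71.6 m/s × 3.6 = 260 km/h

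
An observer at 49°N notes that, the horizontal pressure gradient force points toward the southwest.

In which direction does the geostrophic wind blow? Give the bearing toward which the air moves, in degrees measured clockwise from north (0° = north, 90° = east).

The pressure-gradient force points toward the southwest (bearing 225°).
Geostrophic balance: in the Northern Hemisphere the Coriolis force deflects motion to the right, so the geostrophic wind blows 90° to the right of the pressure-gradient force (low pressure on the left).
Rotating 225° by 90° clockwise gives 315° — the wind blows toward the northwest.

315°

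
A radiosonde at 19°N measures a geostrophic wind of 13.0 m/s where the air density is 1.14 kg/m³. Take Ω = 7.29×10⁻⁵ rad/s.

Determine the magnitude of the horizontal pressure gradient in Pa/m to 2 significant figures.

7.0×10⁻⁴ Pa/m

Coriolis parameter at 19°N:
f = 2Ω sin φ = 2 × 7.29×10⁻⁵ × sin 19° = 4.75×10⁻⁵ s⁻¹
Geostrophic balance rearranged: |∂P/∂n| = f ρ V_g
|∂P/∂n| = 4.75×10⁻⁵ × 1.14 × 13.0 = 7.03×10⁻⁴ Pa/m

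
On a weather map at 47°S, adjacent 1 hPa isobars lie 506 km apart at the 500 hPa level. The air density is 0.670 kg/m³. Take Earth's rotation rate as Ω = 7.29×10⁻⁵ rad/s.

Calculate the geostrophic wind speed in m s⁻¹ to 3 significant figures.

2.77 m s⁻¹

Coriolis parameter at 47°S:
f = 2Ω sin φ = 2 × 7.29×10⁻⁵ × sin 47° = 1.07×10⁻⁴ s⁻¹
Pressure gradient: |∂P/∂n| = 100 Pa / 506000 m = 1.98×10⁻⁴ Pa/m
Geostrophic balance (pressure-gradient force = Coriolis force):
V_g = (1/(fρ)) |∂P/∂n| = 1.98×10⁻⁴ / (1.07×10⁻⁴ × 0.670) = 2.77 m/s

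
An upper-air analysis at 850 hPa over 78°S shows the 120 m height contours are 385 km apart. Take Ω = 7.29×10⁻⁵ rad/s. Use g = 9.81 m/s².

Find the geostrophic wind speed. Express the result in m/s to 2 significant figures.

21 m/s

Coriolis parameter at 78°S:
f = 2Ω sin φ = 2 × 7.29×10⁻⁵ × sin 78° = 1.43×10⁻⁴ s⁻¹
Height gradient: |∂Z/∂n| = 120 m / 385000 m = 3.12×10⁻⁴
On a pressure surface, geostrophic balance gives V_g = (g/f)|∂Z/∂n|:
V_g = 9.81 × 3.12×10⁻⁴ / 1.43×10⁻⁴ = 21.4 m/s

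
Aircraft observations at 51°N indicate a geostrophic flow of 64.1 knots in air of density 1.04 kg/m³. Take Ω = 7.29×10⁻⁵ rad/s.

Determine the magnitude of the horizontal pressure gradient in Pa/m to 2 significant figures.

Coriolis parameter at 51°N:
f = 2Ω sin φ = 2 × 7.29×10⁻⁵ × sin 51° = 1.13×10⁻⁴ s⁻¹
Wind speed in SI: 64.1 knots = 33.0 m/s
Geostrophic balance rearranged: |∂P/∂n| = f ρ V_g
|∂P/∂n| = 1.13×10⁻⁴ × 1.04 × 33.0 = 3.89×10⁻³ Pa/m

3.9×10⁻³ Pa/m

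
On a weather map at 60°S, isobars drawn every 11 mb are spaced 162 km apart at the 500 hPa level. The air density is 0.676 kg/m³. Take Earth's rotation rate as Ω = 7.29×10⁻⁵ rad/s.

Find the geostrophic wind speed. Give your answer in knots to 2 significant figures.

150 knots

Coriolis parameter at 60°S:
f = 2Ω sin φ = 2 × 7.29×10⁻⁵ × sin 60° = 1.26×10⁻⁴ s⁻¹
Pressure gradient: |∂P/∂n| = 1100 Pa / 162000 m = 6.79×10⁻³ Pa/m
Geostrophic balance (pressure-gradient force = Coriolis force):
V_g = (1/(fρ)) |∂P/∂n| = 6.79×10⁻³ / (1.26×10⁻⁴ × 0.676) = 79.6 m/s
Converting: 79.6 m/s × 1.944 = 150 knots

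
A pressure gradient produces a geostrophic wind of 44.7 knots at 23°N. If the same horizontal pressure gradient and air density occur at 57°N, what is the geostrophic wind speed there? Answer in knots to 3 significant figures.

With the same pressure gradient and density, V_g ∝ 1/f ∝ 1/sin φ.
V₂ = V₁ · sin φ₁ / sin φ₂ = 44.7 × sin 23° / sin 57°
V₂ = 44.7 × 0.3907/0.8387 = 20.8 knots

20.8 knots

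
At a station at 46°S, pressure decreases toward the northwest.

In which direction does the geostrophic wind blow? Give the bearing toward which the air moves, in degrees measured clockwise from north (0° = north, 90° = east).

225°

The pressure-gradient force points toward the northwest (bearing 315°).
Geostrophic balance: in the Southern Hemisphere the Coriolis force deflects motion to the left, so the geostrophic wind blows 90° to the left of the pressure-gradient force (low pressure on the right).
Rotating 315° by 90° counterclockwise gives 225° — the wind blows toward the southwest.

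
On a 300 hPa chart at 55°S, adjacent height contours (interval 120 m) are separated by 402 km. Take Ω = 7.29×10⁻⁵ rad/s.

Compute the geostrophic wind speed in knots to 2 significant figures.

Coriolis parameter at 55°S:
f = 2Ω sin φ = 2 × 7.29×10⁻⁵ × sin 55° = 1.19×10⁻⁴ s⁻¹
Height gradient: |∂Z/∂n| = 120 m / 402000 m = 2.99×10⁻⁴
On a pressure surface, geostrophic balance gives V_g = (g/f)|∂Z/∂n|:
V_g = 9.81 × 2.99×10⁻⁴ / 1.19×10⁻⁴ = 24.5 m/s
Converting: 24.5 m/s × 1.944 = 48 knots

48 knots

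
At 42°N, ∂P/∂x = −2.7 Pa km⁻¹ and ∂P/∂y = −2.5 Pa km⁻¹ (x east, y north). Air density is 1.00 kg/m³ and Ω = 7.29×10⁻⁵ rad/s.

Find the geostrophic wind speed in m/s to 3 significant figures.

Coriolis parameter at 42°N:
f = 2Ω sin φ = 2 × 7.29×10⁻⁵ × sin 42° = 9.76×10⁻⁵ s⁻¹
Component geostrophic relations (x east, y north):
u_g = −(1/(fρ)) ∂P/∂y,  v_g = (1/(fρ)) ∂P/∂x
u_g = −(−2.5×10⁻³)/(9.76×10⁻⁵ × 1.00) = 25.6 m/s;  v_g = (−2.7×10⁻³)/(9.76×10⁻⁵ × 1.00) = −27.7 m/s
|V_g| = √(u_g² + v_g²) = 37.7 m/s

37.7 m/s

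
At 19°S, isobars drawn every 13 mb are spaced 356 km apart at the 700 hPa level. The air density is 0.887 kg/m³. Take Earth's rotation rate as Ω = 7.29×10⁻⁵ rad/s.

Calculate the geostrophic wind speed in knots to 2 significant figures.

Coriolis parameter at 19°S:
f = 2Ω sin φ = 2 × 7.29×10⁻⁵ × sin 19° = 4.75×10⁻⁵ s⁻¹
Pressure gradient: |∂P/∂n| = 1300 Pa / 356000 m = 3.65×10⁻³ Pa/m
Geostrophic balance (pressure-gradient force = Coriolis force):
V_g = (1/(fρ)) |∂P/∂n| = 3.65×10⁻³ / (4.75×10⁻⁵ × 0.887) = 86.7 m/s
Converting: 86.7 m/s × 1.944 = 170 knots

170 knots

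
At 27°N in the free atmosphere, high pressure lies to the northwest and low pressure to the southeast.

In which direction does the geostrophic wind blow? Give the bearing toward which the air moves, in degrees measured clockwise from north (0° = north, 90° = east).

225°

The pressure-gradient force points toward the southeast (bearing 135°).
Geostrophic balance: in the Northern Hemisphere the Coriolis force deflects motion to the right, so the geostrophic wind blows 90° to the right of the pressure-gradient force (low pressure on the left).
Rotating 135° by 90° clockwise gives 225° — the wind blows toward the southwest.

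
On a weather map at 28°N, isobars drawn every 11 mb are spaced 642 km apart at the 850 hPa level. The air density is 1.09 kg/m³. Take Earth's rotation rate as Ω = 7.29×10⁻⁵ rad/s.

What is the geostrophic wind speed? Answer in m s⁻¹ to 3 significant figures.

23.0 m s⁻¹

Coriolis parameter at 28°N:
f = 2Ω sin φ = 2 × 7.29×10⁻⁵ × sin 28° = 6.84×10⁻⁵ s⁻¹
Pressure gradient: |∂P/∂n| = 1100 Pa / 642000 m = 1.71×10⁻³ Pa/m
Geostrophic balance (pressure-gradient force = Coriolis force):
V_g = (1/(fρ)) |∂P/∂n| = 1.71×10⁻³ / (6.84×10⁻⁵ × 1.09) = 23.0 m/s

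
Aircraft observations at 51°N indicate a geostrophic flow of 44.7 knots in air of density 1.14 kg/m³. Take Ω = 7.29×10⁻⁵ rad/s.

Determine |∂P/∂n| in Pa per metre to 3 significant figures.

2.97×10⁻³ Pa/m

Coriolis parameter at 51°N:
f = 2Ω sin φ = 2 × 7.29×10⁻⁵ × sin 51° = 1.13×10⁻⁴ s⁻¹
Wind speed in SI: 44.7 knots = 23.0 m/s
Geostrophic balance rearranged: |∂P/∂n| = f ρ V_g
|∂P/∂n| = 1.13×10⁻⁴ × 1.14 × 23.0 = 2.97×10⁻³ Pa/m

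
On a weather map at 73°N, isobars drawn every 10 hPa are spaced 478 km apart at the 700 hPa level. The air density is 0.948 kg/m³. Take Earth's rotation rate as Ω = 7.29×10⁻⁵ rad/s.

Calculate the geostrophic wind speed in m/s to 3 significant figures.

15.8 m/s

Coriolis parameter at 73°N:
f = 2Ω sin φ = 2 × 7.29×10⁻⁵ × sin 73° = 1.39×10⁻⁴ s⁻¹
Pressure gradient: |∂P/∂n| = 1000 Pa / 478000 m = 2.09×10⁻³ Pa/m
Geostrophic balance (pressure-gradient force = Coriolis force):
V_g = (1/(fρ)) |∂P/∂n| = 2.09×10⁻³ / (1.39×10⁻⁴ × 0.948) = 15.8 m/s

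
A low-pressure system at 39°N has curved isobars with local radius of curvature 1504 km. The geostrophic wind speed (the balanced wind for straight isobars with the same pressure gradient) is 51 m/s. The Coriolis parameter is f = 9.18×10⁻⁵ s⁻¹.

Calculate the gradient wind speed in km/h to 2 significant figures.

Around a low, centrifugal force acts outward with Coriolis, so pressure-gradient force balances both:
(1/ρ)|∂P/∂n| = fV + V²/R  →  V² + fR·V − fR·V_g = 0
With fR = 9.18×10⁻⁵ × 1504×10³ m = 138 m/s:
V = [−fR + √((fR)² + 4 fR V_g)]/2 = [−138 + √(138² + 4×138×51)]/2 = 39.6 m/s
Subgeostrophic (V < V_g = 51 m/s), as expected around a low.
Converting: 39.6 m/s × 3.6 = 140 km/h

140 km/h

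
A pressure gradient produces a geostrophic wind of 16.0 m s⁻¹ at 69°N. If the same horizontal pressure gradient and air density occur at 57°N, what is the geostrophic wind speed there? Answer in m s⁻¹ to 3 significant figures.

17.8 m s⁻¹

With the same pressure gradient and density, V_g ∝ 1/f ∝ 1/sin φ.
V₂ = V₁ · sin φ₁ / sin φ₂ = 16.0 × sin 69° / sin 57°
V₂ = 16.0 × 0.9336/0.8387 = 17.8 m s⁻¹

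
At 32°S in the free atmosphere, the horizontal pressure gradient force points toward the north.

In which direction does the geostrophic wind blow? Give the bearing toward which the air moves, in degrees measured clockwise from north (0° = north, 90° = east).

270°

The pressure-gradient force points toward the north (bearing 000°).
Geostrophic balance: in the Southern Hemisphere the Coriolis force deflects motion to the left, so the geostrophic wind blows 90° to the left of the pressure-gradient force (low pressure on the right).
Rotating 000° by 90° counterclockwise gives 270° — the wind blows toward the west.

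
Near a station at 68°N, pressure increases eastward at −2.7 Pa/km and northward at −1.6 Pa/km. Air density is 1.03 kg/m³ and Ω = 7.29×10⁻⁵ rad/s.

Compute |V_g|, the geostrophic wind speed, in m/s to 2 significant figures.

23 m/s

Coriolis parameter at 68°N:
f = 2Ω sin φ = 2 × 7.29×10⁻⁵ × sin 68° = 1.35×10⁻⁴ s⁻¹
Component geostrophic relations (x east, y north):
u_g = −(1/(fρ)) ∂P/∂y,  v_g = (1/(fρ)) ∂P/∂x
u_g = −(−1.6×10⁻³)/(1.35×10⁻⁴ × 1.03) = 11.5 m/s;  v_g = (−2.7×10⁻³)/(1.35×10⁻⁴ × 1.03) = −19.4 m/s
|V_g| = √(u_g² + v_g²) = 22.5 m/s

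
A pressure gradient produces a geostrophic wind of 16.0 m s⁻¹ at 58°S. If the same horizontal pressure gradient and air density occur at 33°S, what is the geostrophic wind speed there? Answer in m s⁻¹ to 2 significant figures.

25 m s⁻¹

With the same pressure gradient and density, V_g ∝ 1/f ∝ 1/sin φ.
V₂ = V₁ · sin φ₁ / sin φ₂ = 16.0 × sin 58° / sin 33°
V₂ = 16.0 × 0.8480/0.5446 = 25 m s⁻¹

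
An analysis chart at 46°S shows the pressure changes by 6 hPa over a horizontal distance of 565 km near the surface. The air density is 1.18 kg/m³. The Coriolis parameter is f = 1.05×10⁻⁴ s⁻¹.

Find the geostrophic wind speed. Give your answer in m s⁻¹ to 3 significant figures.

Pressure gradient: |∂P/∂n| = 600 Pa / 565000 m = 1.06×10⁻³ Pa/m
Geostrophic balance (pressure-gradient force = Coriolis force):
V_g = (1/(fρ)) |∂P/∂n| = 1.06×10⁻³ / (1.05×10⁻⁴ × 1.18) = 8.57 m/s

8.57 m s⁻¹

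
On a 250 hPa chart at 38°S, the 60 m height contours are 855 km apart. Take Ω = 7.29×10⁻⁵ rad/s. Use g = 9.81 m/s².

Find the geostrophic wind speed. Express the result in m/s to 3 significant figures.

Coriolis parameter at 38°S:
f = 2Ω sin φ = 2 × 7.29×10⁻⁵ × sin 38° = 8.98×10⁻⁵ s⁻¹
Height gradient: |∂Z/∂n| = 60 m / 855000 m = 7.02×10⁻⁵
On a pressure surface, geostrophic balance gives V_g = (g/f)|∂Z/∂n|:
V_g = 9.81 × 7.02×10⁻⁵ / 8.98×10⁻⁵ = 7.67 m/s

7.67 m/s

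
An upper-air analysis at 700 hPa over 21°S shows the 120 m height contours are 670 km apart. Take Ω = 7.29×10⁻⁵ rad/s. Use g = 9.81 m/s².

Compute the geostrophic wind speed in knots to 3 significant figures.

65.4 knots

Coriolis parameter at 21°S:
f = 2Ω sin φ = 2 × 7.29×10⁻⁵ × sin 21° = 5.23×10⁻⁵ s⁻¹
Height gradient: |∂Z/∂n| = 120 m / 670000 m = 1.79×10⁻⁴
On a pressure surface, geostrophic balance gives V_g = (g/f)|∂Z/∂n|:
V_g = 9.81 × 1.79×10⁻⁴ / 5.23×10⁻⁵ = 33.6 m/s
Converting: 33.6 m/s × 1.944 = 65.4 knots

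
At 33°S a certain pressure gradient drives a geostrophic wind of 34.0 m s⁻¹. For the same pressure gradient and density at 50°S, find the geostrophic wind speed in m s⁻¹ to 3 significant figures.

With the same pressure gradient and density, V_g ∝ 1/f ∝ 1/sin φ.
V₂ = V₁ · sin φ₁ / sin φ₂ = 34.0 × sin 33° / sin 50°
V₂ = 34.0 × 0.5446/0.7660 = 24.2 m s⁻¹

24.2 m s⁻¹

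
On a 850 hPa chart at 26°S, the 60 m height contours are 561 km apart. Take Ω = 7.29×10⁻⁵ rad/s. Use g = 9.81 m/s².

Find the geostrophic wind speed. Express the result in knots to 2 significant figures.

Coriolis parameter at 26°S:
f = 2Ω sin φ = 2 × 7.29×10⁻⁵ × sin 26° = 6.39×10⁻⁵ s⁻¹
Height gradient: |∂Z/∂n| = 60 m / 561000 m = 1.07×10⁻⁴
On a pressure surface, geostrophic balance gives V_g = (g/f)|∂Z/∂n|:
V_g = 9.81 × 1.07×10⁻⁴ / 6.39×10⁻⁵ = 16.4 m/s
Converting: 16.4 m/s × 1.944 = 32 knots

32 knots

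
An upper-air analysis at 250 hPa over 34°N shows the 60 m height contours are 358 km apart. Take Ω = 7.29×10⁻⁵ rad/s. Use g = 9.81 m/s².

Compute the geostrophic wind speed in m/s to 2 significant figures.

20 m/s

Coriolis parameter at 34°N:
f = 2Ω sin φ = 2 × 7.29×10⁻⁵ × sin 34° = 8.15×10⁻⁵ s⁻¹
Height gradient: |∂Z/∂n| = 60 m / 358000 m = 1.68×10⁻⁴
On a pressure surface, geostrophic balance gives V_g = (g/f)|∂Z/∂n|:
V_g = 9.81 × 1.68×10⁻⁴ / 8.15×10⁻⁵ = 20.2 m/s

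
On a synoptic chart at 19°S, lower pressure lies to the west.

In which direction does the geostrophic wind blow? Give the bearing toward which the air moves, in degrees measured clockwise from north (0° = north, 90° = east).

The pressure-gradient force points toward the west (bearing 270°).
Geostrophic balance: in the Southern Hemisphere the Coriolis force deflects motion to the left, so the geostrophic wind blows 90° to the left of the pressure-gradient force (low pressure on the right).
Rotating 270° by 90° counterclockwise gives 180° — the wind blows toward the south.

180°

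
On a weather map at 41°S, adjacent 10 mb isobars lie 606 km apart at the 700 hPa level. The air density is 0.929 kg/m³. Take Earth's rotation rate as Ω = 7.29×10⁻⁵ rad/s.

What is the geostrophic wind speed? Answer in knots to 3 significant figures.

Coriolis parameter at 41°S:
f = 2Ω sin φ = 2 × 7.29×10⁻⁵ × sin 41° = 9.57×10⁻⁵ s⁻¹
Pressure gradient: |∂P/∂n| = 1000 Pa / 606000 m = 1.65×10⁻³ Pa/m
Geostrophic balance (pressure-gradient force = Coriolis force):
V_g = (1/(fρ)) |∂P/∂n| = 1.65×10⁻³ / (9.57×10⁻⁵ × 0.929) = 18.6 m/s
Converting: 18.6 m/s × 1.944 = 36.1 knots

36.1 knots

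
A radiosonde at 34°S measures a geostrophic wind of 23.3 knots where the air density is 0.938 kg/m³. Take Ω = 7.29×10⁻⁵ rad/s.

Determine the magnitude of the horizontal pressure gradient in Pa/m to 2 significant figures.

9.2×10⁻⁴ Pa/m

Coriolis parameter at 34°S:
f = 2Ω sin φ = 2 × 7.29×10⁻⁵ × sin 34° = 8.15×10⁻⁵ s⁻¹
Wind speed in SI: 23.3 knots = 12.0 m/s
Geostrophic balance rearranged: |∂P/∂n| = f ρ V_g
|∂P/∂n| = 8.15×10⁻⁵ × 0.938 × 12.0 = 9.17×10⁻⁴ Pa/m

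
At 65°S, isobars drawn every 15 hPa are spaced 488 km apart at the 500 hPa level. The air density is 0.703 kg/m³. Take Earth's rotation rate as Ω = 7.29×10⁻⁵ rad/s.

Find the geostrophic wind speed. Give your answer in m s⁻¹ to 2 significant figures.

33 m s⁻¹

Coriolis parameter at 65°S:
f = 2Ω sin φ = 2 × 7.29×10⁻⁵ × sin 65° = 1.32×10⁻⁴ s⁻¹
Pressure gradient: |∂P/∂n| = 1500 Pa / 488000 m = 3.07×10⁻³ Pa/m
Geostrophic balance (pressure-gradient force = Coriolis force):
V_g = (1/(fρ)) |∂P/∂n| = 3.07×10⁻³ / (1.32×10⁻⁴ × 0.703) = 33.1 m/s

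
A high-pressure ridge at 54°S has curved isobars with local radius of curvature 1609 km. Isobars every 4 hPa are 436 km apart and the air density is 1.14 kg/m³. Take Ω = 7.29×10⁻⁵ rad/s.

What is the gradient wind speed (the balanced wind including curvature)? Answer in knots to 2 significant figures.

14 knots

Coriolis parameter at 54°S:
f = 2Ω sin φ = 2 × 7.29×10⁻⁵ × sin 54° = 1.18×10⁻⁴ s⁻¹
Pressure gradient: |∂P/∂n| = 400 Pa / 436000 m = 9.17×10⁻⁴ Pa/m
Geostrophic speed: V_g = |∂P/∂n|/(fρ) = 9.17×10⁻⁴/(1.18×10⁻⁴ × 1.14) = 6.82 m/s
Around a high, pressure-gradient force acts outward with centrifugal, so Coriolis balances both:
fV = (1/ρ)|∂P/∂n| + V²/R  →  V² − fR·V + fR·V_g = 0
With fR = 1.18×10⁻⁴ × 1609×10³ m = 190 m/s:
V = [fR − √((fR)² − 4 fR V_g)]/2 = [190 − √(190² − 4×190×6.82)]/2 = 7.09 m/s
Supergeostrophic (V > V_g = 6.82 m/s), as expected around a high.
Converting: 7.09 m/s × 1.944 = 14 knots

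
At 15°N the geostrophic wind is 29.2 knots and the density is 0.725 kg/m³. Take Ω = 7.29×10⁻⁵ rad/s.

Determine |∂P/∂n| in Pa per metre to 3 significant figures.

4.11×10⁻⁴ Pa/m

Coriolis parameter at 15°N:
f = 2Ω sin φ = 2 × 7.29×10⁻⁵ × sin 15° = 3.77×10⁻⁵ s⁻¹
Wind speed in SI: 29.2 knots = 15.0 m/s
Geostrophic balance rearranged: |∂P/∂n| = f ρ V_g
|∂P/∂n| = 3.77×10⁻⁵ × 0.725 × 15.0 = 4.11×10⁻⁴ Pa/m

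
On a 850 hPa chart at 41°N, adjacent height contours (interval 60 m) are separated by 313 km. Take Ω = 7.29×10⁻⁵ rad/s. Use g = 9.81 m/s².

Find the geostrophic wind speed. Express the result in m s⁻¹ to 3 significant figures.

19.7 m s⁻¹

Coriolis parameter at 41°N:
f = 2Ω sin φ = 2 × 7.29×10⁻⁵ × sin 41° = 9.57×10⁻⁵ s⁻¹
Height gradient: |∂Z/∂n| = 60 m / 313000 m = 1.92×10⁻⁴
On a pressure surface, geostrophic balance gives V_g = (g/f)|∂Z/∂n|:
V_g = 9.81 × 1.92×10⁻⁴ / 9.57×10⁻⁵ = 19.7 m/s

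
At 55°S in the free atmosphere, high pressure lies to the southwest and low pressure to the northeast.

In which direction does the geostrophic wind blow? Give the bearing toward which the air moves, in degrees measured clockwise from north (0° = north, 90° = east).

315°

The pressure-gradient force points toward the northeast (bearing 045°).
Geostrophic balance: in the Southern Hemisphere the Coriolis force deflects motion to the left, so the geostrophic wind blows 90° to the left of the pressure-gradient force (low pressure on the right).
Rotating 045° by 90° counterclockwise gives 315° — the wind blows toward the northwest.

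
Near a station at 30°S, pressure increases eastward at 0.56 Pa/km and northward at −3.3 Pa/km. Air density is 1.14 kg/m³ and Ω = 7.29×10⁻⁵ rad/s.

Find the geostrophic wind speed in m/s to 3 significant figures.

40.3 m/s

Coriolis parameter at 30°S:
f = 2Ω sin φ = 2 × 7.29×10⁻⁵ × sin 30° = 7.29×10⁻⁵ s⁻¹
In the Southern Hemisphere f is negative: f = −7.29×10⁻⁵ s⁻¹.
Component geostrophic relations (x east, y north):
u_g = −(1/(fρ)) ∂P/∂y,  v_g = (1/(fρ)) ∂P/∂x
u_g = −(−3.3×10⁻³)/(−7.29×10⁻⁵ × 1.14) = −39.7 m/s;  v_g = (0.56×10⁻³)/(−7.29×10⁻⁵ × 1.14) = −6.74 m/s
|V_g| = √(u_g² + v_g²) = 40.3 m/s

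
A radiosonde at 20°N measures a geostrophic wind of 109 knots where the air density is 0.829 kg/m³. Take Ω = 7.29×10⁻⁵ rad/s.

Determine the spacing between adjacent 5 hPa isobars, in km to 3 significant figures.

216 km

Coriolis parameter at 20°N:
f = 2Ω sin φ = 2 × 7.29×10⁻⁵ × sin 20° = 4.99×10⁻⁵ s⁻¹
Wind speed in SI: 109 knots = 56.1 m/s
Geostrophic balance rearranged: |∂P/∂n| = f ρ V_g
|∂P/∂n| = 4.99×10⁻⁵ × 0.829 × 56.1 = 2.32×10⁻³ Pa/m
Isobar spacing: Δn = ΔP/|∂P/∂n| = 500 Pa / 2.32×10⁻³ Pa/m = 215696 m ≈ 216 km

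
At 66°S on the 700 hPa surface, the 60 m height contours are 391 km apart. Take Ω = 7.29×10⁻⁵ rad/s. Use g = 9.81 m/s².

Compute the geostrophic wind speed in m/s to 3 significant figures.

11.3 m/s

Coriolis parameter at 66°S:
f = 2Ω sin φ = 2 × 7.29×10⁻⁵ × sin 66° = 1.33×10⁻⁴ s⁻¹
Height gradient: |∂Z/∂n| = 60 m / 391000 m = 1.53×10⁻⁴
On a pressure surface, geostrophic balance gives V_g = (g/f)|∂Z/∂n|:
V_g = 9.81 × 1.53×10⁻⁴ / 1.33×10⁻⁴ = 11.3 m/s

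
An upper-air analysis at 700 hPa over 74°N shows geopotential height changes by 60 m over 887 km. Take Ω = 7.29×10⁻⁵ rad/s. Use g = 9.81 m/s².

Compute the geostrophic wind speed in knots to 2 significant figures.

Coriolis parameter at 74°N:
f = 2Ω sin φ = 2 × 7.29×10⁻⁵ × sin 74° = 1.40×10⁻⁴ s⁻¹
Height gradient: |∂Z/∂n| = 60 m / 887000 m = 6.76×10⁻⁵
On a pressure surface, geostrophic balance gives V_g = (g/f)|∂Z/∂n|:
V_g = 9.81 × 6.76×10⁻⁵ / 1.40×10⁻⁴ = 4.73 m/s
Converting: 4.73 m/s × 1.944 = 9.2 knots

9.2 knots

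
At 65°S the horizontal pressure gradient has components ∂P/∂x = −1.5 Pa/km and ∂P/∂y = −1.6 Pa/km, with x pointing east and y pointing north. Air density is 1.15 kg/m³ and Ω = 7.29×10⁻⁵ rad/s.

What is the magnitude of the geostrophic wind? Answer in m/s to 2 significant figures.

14 m/s

Coriolis parameter at 65°S:
f = 2Ω sin φ = 2 × 7.29×10⁻⁵ × sin 65° = 1.32×10⁻⁴ s⁻¹
In the Southern Hemisphere f is negative: f = −1.32×10⁻⁴ s⁻¹.
Component geostrophic relations (x east, y north):
u_g = −(1/(fρ)) ∂P/∂y,  v_g = (1/(fρ)) ∂P/∂x
u_g = −(−1.6×10⁻³)/(−1.32×10⁻⁴ × 1.15) = −10.5 m/s;  v_g = (−1.5×10⁻³)/(−1.32×10⁻⁴ × 1.15) = 9.87 m/s
|V_g| = √(u_g² + v_g²) = 14.4 m/s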